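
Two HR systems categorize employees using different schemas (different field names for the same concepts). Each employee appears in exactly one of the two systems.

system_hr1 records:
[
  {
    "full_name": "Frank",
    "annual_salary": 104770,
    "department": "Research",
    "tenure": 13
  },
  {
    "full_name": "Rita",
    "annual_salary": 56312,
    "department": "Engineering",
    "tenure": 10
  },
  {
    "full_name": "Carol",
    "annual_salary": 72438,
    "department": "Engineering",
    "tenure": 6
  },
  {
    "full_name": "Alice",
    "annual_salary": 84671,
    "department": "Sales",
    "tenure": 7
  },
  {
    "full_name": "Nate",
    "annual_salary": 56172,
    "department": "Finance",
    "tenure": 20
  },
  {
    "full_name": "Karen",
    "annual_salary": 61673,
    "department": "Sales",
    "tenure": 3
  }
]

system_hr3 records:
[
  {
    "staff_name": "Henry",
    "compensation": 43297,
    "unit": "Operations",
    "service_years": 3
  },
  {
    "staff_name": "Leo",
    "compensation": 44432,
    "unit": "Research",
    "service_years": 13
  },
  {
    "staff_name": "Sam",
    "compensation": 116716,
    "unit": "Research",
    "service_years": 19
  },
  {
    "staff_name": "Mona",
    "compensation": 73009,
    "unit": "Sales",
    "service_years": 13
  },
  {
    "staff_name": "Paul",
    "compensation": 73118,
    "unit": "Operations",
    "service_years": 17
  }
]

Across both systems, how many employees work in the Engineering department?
2

Schema mapping: "department" (system_hr1) = "unit" (system_hr3) = department

Engineering employees in system_hr1: 2
Engineering employees in system_hr3: 0

Total in Engineering: 2 + 0 = 2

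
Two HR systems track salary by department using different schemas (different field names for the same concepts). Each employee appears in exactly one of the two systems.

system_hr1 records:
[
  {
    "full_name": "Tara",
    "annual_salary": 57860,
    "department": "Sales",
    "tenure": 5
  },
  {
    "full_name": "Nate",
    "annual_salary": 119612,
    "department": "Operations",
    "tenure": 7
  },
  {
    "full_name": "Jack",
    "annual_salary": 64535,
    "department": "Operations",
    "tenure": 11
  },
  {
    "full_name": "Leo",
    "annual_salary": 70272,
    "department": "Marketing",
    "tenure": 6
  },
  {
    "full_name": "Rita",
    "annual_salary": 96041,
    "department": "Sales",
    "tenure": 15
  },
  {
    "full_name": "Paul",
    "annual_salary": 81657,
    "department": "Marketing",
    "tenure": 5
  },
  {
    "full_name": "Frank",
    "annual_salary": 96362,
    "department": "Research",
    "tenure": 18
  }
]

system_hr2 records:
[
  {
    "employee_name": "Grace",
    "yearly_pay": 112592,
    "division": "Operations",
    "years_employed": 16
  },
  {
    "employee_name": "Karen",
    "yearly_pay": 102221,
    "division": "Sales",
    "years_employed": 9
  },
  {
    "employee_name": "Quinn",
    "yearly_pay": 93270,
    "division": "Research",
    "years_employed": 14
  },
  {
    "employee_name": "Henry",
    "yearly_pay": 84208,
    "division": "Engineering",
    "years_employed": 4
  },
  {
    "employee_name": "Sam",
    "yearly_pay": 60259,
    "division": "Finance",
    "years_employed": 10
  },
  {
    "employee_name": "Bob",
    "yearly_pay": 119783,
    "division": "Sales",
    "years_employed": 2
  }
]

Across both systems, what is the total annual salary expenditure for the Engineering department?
84208

Schema mappings:
- "department" (system_hr1) = "division" (system_hr2) = department
- "annual_salary" (system_hr1) = "yearly_pay" (system_hr2) = salary

Engineering salaries from system_hr1: 0
Engineering salaries from system_hr2: 84208

Total: 0 + 84208 = 84208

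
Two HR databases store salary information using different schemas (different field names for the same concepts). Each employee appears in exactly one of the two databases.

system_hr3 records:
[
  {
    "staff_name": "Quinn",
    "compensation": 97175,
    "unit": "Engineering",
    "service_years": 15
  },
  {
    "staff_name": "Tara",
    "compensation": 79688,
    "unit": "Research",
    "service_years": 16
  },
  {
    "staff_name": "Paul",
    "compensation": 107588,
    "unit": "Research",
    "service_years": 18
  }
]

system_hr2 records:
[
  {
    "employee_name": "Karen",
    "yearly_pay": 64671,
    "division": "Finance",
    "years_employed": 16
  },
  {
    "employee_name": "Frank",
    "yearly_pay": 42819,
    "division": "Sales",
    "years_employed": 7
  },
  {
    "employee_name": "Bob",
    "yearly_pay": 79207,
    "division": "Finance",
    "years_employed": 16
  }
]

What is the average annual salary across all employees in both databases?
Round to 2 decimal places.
78524.67

Schema mapping: "compensation" (system_hr3) = "yearly_pay" (system_hr2) = annual salary

All salaries: [97175, 79688, 107588, 64671, 42819, 79207]
Sum: 471148
Count: 6
Average: 471148 / 6 = 78524.67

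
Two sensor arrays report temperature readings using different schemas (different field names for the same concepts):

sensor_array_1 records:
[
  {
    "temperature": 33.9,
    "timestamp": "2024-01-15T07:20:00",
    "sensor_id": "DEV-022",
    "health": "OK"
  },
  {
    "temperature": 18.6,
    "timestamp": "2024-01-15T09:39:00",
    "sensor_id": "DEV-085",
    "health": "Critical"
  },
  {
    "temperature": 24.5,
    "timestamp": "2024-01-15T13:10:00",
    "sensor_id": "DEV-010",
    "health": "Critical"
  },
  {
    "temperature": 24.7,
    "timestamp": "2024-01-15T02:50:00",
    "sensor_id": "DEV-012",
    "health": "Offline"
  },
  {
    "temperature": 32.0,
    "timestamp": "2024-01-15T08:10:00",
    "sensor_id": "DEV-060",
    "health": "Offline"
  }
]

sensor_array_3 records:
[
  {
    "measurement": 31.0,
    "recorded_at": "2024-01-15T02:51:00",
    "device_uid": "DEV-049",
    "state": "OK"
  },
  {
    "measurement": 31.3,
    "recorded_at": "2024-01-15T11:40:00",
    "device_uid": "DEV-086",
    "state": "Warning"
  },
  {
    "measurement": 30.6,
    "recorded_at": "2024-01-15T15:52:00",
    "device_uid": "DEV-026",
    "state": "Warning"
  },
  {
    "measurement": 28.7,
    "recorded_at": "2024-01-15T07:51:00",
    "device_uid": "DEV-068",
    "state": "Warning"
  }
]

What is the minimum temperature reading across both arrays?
18.6

Schema mapping: "temperature" (sensor_array_1) = "measurement" (sensor_array_3) = temperature reading

Minimum in sensor_array_1: 18.6
Minimum in sensor_array_3: 28.7

Overall minimum: min(18.6, 28.7) = 18.6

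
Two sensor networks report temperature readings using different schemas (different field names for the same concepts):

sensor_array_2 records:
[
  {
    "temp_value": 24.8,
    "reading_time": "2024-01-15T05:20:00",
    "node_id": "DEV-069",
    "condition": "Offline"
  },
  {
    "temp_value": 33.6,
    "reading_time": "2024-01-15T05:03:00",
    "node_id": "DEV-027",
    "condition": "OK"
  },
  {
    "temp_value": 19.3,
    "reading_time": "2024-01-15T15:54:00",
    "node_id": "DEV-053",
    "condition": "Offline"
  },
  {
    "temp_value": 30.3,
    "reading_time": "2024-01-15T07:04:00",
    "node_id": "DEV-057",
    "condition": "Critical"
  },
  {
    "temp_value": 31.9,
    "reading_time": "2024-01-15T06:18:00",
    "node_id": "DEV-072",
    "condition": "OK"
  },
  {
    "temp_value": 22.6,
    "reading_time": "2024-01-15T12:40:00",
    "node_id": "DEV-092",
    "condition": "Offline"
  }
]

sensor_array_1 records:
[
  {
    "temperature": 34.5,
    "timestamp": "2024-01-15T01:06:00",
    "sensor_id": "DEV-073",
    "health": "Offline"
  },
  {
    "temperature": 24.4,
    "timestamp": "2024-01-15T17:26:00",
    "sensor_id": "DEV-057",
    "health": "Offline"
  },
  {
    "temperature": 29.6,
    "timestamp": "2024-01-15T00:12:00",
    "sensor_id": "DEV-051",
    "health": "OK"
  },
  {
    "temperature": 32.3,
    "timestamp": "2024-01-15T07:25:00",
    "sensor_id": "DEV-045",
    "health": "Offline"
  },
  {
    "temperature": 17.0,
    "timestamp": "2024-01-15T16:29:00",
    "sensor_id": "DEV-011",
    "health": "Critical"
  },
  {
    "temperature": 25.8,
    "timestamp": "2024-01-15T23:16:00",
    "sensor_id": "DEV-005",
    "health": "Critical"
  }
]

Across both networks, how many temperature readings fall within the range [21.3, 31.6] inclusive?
6

Schema mapping: "temp_value" (sensor_array_2) = "temperature" (sensor_array_1) = temperature

Readings in [21.3, 31.6] from sensor_array_2: 3
Readings in [21.3, 31.6] from sensor_array_1: 3

Total count: 3 + 3 = 6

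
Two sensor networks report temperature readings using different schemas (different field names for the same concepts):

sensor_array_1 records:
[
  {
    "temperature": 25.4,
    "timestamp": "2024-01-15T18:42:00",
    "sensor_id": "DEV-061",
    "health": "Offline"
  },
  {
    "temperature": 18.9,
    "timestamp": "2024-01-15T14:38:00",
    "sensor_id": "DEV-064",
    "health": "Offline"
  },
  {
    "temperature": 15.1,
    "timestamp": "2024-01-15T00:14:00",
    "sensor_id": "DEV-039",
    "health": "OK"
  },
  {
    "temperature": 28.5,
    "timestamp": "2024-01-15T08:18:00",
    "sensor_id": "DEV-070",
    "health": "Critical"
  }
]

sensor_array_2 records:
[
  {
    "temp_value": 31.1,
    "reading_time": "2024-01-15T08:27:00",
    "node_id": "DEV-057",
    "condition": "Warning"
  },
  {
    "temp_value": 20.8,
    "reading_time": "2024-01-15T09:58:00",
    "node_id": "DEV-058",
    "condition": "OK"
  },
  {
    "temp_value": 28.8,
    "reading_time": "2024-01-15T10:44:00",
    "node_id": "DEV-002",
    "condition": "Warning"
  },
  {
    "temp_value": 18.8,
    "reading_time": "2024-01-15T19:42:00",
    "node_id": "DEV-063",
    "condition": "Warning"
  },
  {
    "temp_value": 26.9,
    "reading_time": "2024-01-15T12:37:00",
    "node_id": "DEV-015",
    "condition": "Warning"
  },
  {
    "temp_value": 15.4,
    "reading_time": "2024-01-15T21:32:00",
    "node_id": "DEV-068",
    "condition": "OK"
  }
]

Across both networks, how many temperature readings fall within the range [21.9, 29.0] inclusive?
4

Schema mapping: "temperature" (sensor_array_1) = "temp_value" (sensor_array_2) = temperature

Readings in [21.9, 29.0] from sensor_array_1: 2
Readings in [21.9, 29.0] from sensor_array_2: 2

Total count: 2 + 2 = 4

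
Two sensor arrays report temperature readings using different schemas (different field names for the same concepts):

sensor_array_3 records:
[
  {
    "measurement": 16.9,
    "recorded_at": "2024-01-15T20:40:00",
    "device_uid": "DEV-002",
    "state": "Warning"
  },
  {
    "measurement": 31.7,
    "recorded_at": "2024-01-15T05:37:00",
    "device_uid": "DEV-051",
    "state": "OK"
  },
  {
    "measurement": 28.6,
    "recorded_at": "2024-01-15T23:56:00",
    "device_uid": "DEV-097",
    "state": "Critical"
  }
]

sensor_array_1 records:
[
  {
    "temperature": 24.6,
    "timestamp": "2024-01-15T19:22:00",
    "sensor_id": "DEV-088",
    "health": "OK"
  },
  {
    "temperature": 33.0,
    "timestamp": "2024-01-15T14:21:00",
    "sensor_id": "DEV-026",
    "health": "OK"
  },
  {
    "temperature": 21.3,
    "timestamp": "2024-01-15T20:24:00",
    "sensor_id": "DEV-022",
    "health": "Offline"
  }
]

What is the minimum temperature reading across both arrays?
16.9

Schema mapping: "measurement" (sensor_array_3) = "temperature" (sensor_array_1) = temperature reading

Minimum in sensor_array_3: 16.9
Minimum in sensor_array_1: 21.3

Overall minimum: min(16.9, 21.3) = 16.9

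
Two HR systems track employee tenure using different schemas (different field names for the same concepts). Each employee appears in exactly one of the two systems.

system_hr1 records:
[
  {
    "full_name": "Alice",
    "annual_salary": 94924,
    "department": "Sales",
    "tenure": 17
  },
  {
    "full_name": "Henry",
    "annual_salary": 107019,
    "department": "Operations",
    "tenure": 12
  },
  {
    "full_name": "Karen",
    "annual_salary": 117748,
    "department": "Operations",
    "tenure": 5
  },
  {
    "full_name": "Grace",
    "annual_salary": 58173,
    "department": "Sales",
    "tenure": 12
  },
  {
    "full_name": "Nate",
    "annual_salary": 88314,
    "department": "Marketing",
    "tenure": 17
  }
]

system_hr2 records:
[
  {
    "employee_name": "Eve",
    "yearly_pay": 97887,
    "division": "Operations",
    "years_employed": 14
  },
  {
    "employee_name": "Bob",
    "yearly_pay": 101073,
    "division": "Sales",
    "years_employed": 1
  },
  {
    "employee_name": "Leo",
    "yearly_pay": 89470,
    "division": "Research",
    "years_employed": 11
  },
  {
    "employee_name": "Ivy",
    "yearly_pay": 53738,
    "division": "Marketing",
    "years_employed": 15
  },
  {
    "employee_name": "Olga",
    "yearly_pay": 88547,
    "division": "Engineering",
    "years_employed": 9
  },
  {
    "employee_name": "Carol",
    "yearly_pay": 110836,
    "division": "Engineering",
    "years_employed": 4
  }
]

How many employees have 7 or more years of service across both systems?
8

Reconcile schemas: "tenure" (system_hr1) = "years_employed" (system_hr2) = years of service

From system_hr1: 4 employees with >= 7 years
From system_hr2: 4 employees with >= 7 years

Total: 4 + 4 = 8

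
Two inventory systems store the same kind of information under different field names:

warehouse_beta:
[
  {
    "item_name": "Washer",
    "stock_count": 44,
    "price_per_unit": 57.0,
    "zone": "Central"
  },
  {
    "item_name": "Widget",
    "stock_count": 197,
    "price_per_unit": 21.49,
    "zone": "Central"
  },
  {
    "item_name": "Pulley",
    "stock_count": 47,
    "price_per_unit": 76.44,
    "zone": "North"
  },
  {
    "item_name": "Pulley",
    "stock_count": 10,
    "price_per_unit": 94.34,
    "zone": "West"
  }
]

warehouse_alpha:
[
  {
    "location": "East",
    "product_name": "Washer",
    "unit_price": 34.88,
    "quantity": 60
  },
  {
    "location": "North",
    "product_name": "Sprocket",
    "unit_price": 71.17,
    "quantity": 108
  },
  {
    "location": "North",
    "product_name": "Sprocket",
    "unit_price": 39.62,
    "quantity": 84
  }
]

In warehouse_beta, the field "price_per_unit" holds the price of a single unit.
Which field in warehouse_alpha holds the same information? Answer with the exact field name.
unit_price

In warehouse_beta, "price_per_unit" holds the price of a single unit.
The fields in warehouse_alpha are: "location", "product_name", "unit_price", "quantity".
"unit_price" is the match: the name refers to the same concept and its values are decimal currency amounts (e.g. 34.88, 71.17).
The other fields ("location", "product_name", "quantity") hold different kinds of data.

So "price_per_unit" in warehouse_beta corresponds to "unit_price" in warehouse_alpha.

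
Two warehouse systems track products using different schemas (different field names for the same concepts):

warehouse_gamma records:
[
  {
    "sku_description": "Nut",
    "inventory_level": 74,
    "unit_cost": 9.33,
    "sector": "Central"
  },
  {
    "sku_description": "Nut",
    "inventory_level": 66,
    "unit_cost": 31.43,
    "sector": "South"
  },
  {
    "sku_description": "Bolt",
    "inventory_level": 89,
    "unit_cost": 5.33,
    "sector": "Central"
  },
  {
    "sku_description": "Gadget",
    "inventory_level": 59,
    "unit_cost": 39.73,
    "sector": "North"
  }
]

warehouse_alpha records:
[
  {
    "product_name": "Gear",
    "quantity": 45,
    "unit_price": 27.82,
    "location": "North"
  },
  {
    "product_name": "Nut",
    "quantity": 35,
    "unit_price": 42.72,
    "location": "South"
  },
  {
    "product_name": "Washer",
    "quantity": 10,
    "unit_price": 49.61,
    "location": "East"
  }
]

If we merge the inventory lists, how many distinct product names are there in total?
5

Schema mapping: "sku_description" (warehouse_gamma) = "product_name" (warehouse_alpha) = product name

Products in warehouse_gamma: ['Bolt', 'Gadget', 'Nut']
Products in warehouse_alpha: ['Gear', 'Nut', 'Washer']

Union (unique products): ['Bolt', 'Gadget', 'Gear', 'Nut', 'Washer']
Count: 5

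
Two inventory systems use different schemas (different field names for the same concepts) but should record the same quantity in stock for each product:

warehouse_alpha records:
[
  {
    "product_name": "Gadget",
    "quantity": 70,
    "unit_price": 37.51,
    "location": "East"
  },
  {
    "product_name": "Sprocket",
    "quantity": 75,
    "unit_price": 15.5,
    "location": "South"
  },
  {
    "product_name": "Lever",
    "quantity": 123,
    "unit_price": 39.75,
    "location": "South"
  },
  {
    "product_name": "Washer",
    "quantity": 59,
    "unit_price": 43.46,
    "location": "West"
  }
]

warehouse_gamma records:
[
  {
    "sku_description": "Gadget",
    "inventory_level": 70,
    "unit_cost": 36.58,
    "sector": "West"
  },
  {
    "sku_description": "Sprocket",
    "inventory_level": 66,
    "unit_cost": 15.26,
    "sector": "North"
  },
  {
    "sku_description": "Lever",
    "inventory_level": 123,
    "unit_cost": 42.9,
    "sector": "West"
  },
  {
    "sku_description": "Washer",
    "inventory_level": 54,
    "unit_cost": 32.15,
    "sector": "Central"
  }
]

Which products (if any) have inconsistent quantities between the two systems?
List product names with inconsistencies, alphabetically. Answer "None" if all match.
Sprocket, Washer

Schema mappings:
- "product_name" (warehouse_alpha) = "sku_description" (warehouse_gamma) = product name
- "quantity" (warehouse_alpha) = "inventory_level" (warehouse_gamma) = quantity

Comparison:
  Gadget: 70 vs 70 - MATCH
  Sprocket: 75 vs 66 - MISMATCH
  Lever: 123 vs 123 - MATCH
  Washer: 59 vs 54 - MISMATCH

Products with inconsistencies: Sprocket, Washer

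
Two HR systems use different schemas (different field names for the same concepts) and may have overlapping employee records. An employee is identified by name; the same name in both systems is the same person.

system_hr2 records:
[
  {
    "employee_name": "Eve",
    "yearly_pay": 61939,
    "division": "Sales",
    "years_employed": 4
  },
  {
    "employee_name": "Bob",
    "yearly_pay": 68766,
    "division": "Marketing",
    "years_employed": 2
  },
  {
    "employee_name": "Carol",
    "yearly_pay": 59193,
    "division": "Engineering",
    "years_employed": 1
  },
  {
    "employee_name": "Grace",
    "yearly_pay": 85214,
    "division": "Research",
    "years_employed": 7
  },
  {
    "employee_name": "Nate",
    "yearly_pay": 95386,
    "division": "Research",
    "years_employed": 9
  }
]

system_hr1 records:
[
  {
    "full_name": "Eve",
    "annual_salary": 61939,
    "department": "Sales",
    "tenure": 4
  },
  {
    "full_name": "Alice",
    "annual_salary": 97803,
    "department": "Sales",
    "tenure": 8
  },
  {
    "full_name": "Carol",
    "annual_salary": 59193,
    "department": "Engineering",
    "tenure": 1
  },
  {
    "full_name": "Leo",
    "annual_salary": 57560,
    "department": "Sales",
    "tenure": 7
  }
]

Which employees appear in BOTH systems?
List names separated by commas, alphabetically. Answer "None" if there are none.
Carol, Eve

Schema mapping: "employee_name" (system_hr2) = "full_name" (system_hr1) = employee name

Names in system_hr2: ['Bob', 'Carol', 'Eve', 'Grace', 'Nate']
Names in system_hr1: ['Alice', 'Carol', 'Eve', 'Leo']

Intersection: ['Carol', 'Eve']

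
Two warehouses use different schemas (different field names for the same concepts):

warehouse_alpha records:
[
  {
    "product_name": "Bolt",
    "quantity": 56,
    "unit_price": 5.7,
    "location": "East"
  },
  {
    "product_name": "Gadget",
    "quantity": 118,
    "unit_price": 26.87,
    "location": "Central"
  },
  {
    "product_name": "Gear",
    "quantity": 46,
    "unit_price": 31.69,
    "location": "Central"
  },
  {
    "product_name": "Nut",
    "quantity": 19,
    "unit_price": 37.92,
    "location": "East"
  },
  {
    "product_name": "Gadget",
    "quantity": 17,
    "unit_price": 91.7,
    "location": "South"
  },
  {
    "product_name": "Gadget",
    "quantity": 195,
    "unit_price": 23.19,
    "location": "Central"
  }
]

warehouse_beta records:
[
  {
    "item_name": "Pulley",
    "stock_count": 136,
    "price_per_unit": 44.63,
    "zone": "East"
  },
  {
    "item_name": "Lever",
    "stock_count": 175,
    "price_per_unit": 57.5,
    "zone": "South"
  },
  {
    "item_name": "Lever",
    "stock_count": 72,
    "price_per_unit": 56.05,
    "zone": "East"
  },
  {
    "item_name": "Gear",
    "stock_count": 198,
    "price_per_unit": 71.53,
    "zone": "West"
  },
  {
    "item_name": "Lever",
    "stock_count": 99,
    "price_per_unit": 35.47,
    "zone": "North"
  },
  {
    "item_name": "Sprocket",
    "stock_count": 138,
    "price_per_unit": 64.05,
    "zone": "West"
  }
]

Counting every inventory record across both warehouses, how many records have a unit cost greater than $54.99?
5

Schema mapping: "unit_price" (warehouse_alpha) = "price_per_unit" (warehouse_beta) = unit cost

Records > $54.99 in warehouse_alpha: 1
Records > $54.99 in warehouse_beta: 4

Total count: 1 + 4 = 5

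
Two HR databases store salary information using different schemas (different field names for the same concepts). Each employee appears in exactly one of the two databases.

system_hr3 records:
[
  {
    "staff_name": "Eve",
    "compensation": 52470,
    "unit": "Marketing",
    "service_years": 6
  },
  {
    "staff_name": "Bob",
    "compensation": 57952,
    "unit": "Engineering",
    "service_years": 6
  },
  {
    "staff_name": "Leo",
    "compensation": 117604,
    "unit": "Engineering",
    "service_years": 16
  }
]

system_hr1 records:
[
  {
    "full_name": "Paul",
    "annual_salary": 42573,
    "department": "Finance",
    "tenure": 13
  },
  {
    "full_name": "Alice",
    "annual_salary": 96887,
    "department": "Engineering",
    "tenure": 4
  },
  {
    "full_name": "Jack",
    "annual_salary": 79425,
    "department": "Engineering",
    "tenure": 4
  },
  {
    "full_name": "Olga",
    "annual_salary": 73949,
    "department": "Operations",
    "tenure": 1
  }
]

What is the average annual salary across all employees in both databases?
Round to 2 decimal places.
74408.57

Schema mapping: "compensation" (system_hr3) = "annual_salary" (system_hr1) = annual salary

All salaries: [52470, 57952, 117604, 42573, 96887, 79425, 73949]
Sum: 520860
Count: 7
Average: 520860 / 7 = 74408.57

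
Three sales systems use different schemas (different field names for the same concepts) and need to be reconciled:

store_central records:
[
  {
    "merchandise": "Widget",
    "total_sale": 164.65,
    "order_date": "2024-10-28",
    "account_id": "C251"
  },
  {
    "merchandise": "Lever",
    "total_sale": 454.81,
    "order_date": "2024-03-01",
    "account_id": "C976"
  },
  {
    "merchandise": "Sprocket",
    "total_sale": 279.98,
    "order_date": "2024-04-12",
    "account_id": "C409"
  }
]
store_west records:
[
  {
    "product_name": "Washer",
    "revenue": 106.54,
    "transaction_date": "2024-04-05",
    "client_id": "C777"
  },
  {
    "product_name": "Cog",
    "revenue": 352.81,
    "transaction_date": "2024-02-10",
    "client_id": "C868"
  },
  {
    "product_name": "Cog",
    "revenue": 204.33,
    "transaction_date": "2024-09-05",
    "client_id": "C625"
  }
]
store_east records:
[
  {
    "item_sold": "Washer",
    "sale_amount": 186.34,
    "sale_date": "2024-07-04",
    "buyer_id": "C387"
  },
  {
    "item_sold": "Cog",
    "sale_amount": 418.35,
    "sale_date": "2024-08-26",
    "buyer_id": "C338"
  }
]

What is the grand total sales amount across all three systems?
2167.81

Schema reconciliation - all amount fields map to sale amount:

store_central (total_sale): 899.44
store_west (revenue): 663.68
store_east (sale_amount): 604.69

Grand total: 2167.81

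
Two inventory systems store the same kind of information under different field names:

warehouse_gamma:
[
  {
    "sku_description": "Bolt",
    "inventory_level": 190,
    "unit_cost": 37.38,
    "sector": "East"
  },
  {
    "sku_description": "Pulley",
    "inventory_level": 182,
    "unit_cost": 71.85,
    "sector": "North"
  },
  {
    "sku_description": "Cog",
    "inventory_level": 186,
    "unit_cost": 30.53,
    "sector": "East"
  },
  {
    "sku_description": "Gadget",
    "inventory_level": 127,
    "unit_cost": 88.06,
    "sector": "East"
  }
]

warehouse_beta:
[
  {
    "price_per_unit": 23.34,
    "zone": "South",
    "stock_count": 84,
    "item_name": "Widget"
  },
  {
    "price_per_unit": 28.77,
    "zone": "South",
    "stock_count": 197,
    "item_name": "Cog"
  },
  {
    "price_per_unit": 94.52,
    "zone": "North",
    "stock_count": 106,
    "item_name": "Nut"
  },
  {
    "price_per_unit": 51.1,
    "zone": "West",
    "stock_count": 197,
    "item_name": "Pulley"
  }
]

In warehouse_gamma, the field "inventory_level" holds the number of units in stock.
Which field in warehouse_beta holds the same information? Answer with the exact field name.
stock_count

In warehouse_gamma, "inventory_level" holds the number of units in stock.
The fields in warehouse_beta are: "price_per_unit", "zone", "stock_count", "item_name".
"stock_count" is the match: the name refers to the same concept and its values are whole-number counts (e.g. 84, 197).
The other fields ("price_per_unit", "zone", "item_name") hold different kinds of data.

So "inventory_level" in warehouse_gamma corresponds to "stock_count" in warehouse_beta.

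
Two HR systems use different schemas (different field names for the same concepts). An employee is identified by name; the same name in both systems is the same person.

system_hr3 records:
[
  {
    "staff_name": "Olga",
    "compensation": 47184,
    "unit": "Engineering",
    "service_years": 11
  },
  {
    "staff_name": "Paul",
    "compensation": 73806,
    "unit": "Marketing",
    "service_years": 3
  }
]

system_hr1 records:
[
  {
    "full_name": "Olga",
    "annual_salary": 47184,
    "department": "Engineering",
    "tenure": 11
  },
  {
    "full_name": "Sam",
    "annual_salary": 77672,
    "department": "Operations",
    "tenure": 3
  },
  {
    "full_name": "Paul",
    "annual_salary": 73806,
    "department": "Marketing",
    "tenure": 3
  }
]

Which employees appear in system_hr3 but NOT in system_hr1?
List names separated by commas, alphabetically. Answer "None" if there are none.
None

Schema mapping: "staff_name" (system_hr3) = "full_name" (system_hr1) = employee name

Names in system_hr3: ['Olga', 'Paul']
Names in system_hr1: ['Olga', 'Paul', 'Sam']

In system_hr3 but not system_hr1: None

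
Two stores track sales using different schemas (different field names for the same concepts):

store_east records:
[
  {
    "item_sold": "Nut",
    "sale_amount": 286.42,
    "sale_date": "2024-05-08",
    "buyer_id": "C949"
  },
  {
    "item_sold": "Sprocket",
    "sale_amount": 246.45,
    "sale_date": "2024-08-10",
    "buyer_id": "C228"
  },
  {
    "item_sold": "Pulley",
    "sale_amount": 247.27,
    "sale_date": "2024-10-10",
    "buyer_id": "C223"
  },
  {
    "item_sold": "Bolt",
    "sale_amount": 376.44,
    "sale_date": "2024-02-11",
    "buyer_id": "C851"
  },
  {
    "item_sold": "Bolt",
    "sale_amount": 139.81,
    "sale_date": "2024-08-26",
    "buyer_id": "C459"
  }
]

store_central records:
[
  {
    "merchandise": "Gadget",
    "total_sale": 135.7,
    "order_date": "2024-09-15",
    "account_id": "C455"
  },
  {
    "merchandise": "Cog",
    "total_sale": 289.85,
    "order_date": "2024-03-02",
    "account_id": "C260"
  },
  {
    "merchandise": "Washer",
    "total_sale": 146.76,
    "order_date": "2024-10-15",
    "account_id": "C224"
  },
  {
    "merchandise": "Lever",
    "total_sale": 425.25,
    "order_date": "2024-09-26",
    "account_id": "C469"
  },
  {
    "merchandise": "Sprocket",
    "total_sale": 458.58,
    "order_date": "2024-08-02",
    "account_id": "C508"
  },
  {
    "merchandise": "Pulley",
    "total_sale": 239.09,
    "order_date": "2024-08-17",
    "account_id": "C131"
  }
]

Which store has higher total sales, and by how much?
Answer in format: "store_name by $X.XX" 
store_central by $398.84

Schema mapping: "sale_amount" (store_east) = "total_sale" (store_central) = sale amount

Total for store_east: 1296.39
Total for store_central: 1695.23

Difference: |1296.39 - 1695.23| = 398.84
store_central has higher sales by $398.84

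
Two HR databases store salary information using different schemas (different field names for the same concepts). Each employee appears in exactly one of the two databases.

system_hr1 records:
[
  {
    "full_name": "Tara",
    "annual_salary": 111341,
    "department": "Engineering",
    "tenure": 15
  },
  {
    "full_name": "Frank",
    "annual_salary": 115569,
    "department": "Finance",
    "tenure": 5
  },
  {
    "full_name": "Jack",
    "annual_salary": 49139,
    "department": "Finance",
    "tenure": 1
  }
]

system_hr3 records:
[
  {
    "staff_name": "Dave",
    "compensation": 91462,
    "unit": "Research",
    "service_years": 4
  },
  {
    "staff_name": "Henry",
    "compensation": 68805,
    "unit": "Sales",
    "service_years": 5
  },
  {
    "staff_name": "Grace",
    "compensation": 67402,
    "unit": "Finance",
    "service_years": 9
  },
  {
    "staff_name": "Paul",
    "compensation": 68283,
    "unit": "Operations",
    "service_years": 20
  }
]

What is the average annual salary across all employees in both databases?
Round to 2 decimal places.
81714.43

Schema mapping: "annual_salary" (system_hr1) = "compensation" (system_hr3) = annual salary

All salaries: [111341, 115569, 49139, 91462, 68805, 67402, 68283]
Sum: 572001
Count: 7
Average: 572001 / 7 = 81714.43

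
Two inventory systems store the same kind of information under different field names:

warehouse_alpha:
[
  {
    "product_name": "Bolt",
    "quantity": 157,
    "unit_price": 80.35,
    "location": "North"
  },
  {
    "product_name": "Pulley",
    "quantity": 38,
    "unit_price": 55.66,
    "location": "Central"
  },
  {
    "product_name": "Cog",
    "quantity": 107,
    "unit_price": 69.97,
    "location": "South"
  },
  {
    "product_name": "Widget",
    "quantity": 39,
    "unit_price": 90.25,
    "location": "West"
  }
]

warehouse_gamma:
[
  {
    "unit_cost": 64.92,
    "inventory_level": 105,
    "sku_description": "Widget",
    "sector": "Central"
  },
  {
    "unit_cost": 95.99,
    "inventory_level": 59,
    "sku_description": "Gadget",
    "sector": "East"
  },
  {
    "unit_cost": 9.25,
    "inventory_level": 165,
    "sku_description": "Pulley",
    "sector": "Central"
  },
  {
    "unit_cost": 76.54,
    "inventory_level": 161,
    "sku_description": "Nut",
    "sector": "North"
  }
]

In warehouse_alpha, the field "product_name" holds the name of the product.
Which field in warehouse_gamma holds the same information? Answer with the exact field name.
sku_description

In warehouse_alpha, "product_name" holds the name of the product.
The fields in warehouse_gamma are: "unit_cost", "inventory_level", "sku_description", "sector".
"sku_description" is the match: the name refers to the same concept and its values are product-name strings (e.g. 'Gadget', 'Nut').
The other fields ("unit_cost", "inventory_level", "sector") hold different kinds of data.

So "product_name" in warehouse_alpha corresponds to "sku_description" in warehouse_gamma.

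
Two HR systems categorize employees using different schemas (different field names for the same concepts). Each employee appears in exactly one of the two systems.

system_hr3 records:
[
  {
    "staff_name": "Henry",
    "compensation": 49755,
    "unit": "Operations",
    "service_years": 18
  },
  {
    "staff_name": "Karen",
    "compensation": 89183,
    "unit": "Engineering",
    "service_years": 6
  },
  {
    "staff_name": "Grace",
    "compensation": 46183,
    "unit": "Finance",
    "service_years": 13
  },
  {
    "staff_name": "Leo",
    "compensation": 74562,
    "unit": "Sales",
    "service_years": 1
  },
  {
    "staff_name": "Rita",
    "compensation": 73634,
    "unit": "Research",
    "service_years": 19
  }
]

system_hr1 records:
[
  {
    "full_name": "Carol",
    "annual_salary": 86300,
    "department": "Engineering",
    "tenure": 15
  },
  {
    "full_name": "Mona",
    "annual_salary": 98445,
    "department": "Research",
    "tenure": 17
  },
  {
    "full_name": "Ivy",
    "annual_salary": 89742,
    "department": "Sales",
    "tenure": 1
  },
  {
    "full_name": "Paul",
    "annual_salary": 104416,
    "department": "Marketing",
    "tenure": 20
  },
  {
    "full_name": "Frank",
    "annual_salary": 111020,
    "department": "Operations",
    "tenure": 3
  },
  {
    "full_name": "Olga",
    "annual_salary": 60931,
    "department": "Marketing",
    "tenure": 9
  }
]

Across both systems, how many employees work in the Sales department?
2

Schema mapping: "unit" (system_hr3) = "department" (system_hr1) = department

Sales employees in system_hr3: 1
Sales employees in system_hr1: 1

Total in Sales: 1 + 1 = 2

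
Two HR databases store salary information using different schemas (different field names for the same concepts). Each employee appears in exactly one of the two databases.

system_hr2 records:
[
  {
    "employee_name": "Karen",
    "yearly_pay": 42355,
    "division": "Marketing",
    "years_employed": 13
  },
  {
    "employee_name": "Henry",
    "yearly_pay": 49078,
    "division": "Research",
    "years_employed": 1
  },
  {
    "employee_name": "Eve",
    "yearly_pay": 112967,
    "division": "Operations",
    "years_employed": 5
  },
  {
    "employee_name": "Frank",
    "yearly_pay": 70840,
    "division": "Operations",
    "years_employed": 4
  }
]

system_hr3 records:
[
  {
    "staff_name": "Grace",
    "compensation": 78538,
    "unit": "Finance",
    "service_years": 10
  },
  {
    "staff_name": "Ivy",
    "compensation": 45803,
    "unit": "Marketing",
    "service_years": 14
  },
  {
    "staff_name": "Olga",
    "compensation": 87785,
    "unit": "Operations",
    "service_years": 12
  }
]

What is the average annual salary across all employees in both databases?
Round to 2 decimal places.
69623.71

Schema mapping: "yearly_pay" (system_hr2) = "compensation" (system_hr3) = annual salary

All salaries: [42355, 49078, 112967, 70840, 78538, 45803, 87785]
Sum: 487366
Count: 7
Average: 487366 / 7 = 69623.71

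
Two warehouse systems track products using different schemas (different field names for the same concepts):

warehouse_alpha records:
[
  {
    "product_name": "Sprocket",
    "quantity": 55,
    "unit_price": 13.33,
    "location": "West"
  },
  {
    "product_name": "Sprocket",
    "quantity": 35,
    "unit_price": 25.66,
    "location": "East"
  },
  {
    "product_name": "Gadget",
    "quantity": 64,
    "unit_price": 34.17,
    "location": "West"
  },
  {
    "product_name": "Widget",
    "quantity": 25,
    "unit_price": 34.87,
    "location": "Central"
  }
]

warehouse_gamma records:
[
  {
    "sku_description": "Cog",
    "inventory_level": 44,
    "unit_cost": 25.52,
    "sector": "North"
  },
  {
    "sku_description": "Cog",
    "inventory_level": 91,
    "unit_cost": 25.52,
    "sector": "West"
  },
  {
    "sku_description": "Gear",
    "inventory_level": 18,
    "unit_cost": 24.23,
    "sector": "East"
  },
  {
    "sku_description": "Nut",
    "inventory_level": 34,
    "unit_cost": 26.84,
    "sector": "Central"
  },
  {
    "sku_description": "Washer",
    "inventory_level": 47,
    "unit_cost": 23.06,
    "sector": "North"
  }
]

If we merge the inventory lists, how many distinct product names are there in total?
7

Schema mapping: "product_name" (warehouse_alpha) = "sku_description" (warehouse_gamma) = product name

Products in warehouse_alpha: ['Gadget', 'Sprocket', 'Widget']
Products in warehouse_gamma: ['Cog', 'Gear', 'Nut', 'Washer']

Union (unique products): ['Cog', 'Gadget', 'Gear', 'Nut', 'Sprocket', 'Washer', 'Widget']
Count: 7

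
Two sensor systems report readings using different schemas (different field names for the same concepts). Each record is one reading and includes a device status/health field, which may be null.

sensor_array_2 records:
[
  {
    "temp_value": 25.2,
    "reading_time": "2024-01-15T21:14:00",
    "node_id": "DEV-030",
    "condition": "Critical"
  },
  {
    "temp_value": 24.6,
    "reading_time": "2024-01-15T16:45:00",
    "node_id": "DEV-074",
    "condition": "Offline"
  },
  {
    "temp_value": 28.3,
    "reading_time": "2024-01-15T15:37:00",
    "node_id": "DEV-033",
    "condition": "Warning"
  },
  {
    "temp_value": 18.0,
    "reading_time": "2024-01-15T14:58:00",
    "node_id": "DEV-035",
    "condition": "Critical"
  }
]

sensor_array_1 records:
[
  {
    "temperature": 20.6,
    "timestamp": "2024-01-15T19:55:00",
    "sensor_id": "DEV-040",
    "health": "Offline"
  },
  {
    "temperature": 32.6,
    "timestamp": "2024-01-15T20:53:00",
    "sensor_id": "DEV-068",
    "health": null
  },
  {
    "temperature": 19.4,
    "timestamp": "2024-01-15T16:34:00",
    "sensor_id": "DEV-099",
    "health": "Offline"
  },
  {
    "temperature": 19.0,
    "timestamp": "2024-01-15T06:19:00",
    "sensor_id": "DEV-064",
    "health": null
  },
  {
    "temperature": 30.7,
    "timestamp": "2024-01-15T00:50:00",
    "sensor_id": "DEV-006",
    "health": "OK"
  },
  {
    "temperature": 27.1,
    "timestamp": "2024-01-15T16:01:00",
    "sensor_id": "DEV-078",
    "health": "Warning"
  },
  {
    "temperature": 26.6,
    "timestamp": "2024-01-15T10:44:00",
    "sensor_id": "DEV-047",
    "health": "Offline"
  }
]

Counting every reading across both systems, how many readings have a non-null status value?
9

Schema mapping: "condition" (sensor_array_2) = "health" (sensor_array_1) = status

Non-null in sensor_array_2: 4
Non-null in sensor_array_1: 5

Total non-null: 4 + 5 = 9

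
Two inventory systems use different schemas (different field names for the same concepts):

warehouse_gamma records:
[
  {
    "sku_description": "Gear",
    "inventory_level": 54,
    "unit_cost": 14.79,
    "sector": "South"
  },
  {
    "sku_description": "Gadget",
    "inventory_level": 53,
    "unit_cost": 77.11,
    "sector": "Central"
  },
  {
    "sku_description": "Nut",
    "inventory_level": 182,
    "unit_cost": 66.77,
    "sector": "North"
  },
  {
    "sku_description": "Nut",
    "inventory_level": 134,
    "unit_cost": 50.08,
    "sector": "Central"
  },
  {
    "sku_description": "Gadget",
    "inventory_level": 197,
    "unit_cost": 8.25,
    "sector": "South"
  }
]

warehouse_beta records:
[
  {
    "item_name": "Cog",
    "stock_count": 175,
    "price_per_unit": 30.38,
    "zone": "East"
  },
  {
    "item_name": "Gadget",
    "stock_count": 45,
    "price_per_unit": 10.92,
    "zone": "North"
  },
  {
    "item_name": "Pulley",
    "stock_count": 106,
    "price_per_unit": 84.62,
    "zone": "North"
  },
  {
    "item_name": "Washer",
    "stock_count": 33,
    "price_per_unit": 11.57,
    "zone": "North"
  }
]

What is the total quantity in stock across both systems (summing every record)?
979

To reconcile these schemas, identify the field holding the quantity in stock in each system:
1. In warehouse_gamma it is "inventory_level"
2. In warehouse_beta it is "stock_count"

From warehouse_gamma: 54 + 53 + 182 + 134 + 197 = 620
From warehouse_beta: 175 + 45 + 106 + 33 = 359

Total: 620 + 359 = 979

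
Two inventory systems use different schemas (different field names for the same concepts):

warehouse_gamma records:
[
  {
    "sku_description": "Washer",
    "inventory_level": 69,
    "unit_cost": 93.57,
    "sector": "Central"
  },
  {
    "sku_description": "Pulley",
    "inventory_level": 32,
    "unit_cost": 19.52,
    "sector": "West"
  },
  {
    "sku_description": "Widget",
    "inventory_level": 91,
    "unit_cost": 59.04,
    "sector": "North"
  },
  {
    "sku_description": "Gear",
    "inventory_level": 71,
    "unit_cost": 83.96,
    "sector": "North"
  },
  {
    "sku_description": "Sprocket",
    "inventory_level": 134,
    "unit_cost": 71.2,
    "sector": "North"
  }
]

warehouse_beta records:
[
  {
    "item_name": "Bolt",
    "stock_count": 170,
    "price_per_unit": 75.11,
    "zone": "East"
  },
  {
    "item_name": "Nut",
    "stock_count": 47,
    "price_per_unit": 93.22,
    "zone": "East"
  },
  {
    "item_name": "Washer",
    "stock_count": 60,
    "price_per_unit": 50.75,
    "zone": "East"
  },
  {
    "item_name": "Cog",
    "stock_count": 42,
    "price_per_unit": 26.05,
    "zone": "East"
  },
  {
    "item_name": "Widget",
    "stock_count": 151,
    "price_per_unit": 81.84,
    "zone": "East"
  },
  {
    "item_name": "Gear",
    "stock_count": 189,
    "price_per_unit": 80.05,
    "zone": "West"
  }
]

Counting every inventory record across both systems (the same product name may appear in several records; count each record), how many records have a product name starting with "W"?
4

Schema mapping: "sku_description" (warehouse_gamma) = "item_name" (warehouse_beta) = product name

Records with product name starting with "W" in warehouse_gamma: 2
Records with product name starting with "W" in warehouse_beta: 2

Total: 2 + 2 = 4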